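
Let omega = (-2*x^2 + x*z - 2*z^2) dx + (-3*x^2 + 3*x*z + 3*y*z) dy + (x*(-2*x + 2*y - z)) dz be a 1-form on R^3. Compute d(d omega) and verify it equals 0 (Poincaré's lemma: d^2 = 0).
d(d omega) = 0

Step 1: d omega = sum_{i<j} (∂f_j/∂x_i - ∂f_i/∂x_j) dx_i ∧ dx_j:
  coeff of dx ∧ dy: -6*x + 3*z
  coeff of dx ∧ dz: -5*x + 2*y + 3*z
  coeff of dy ∧ dz: -x - 3*y
Step 2: Apply d again to each 2-form coefficient. The only possible 3-form in R^3 is dx ∧ dy ∧ dz, with coefficient
  ∂(coeff of dy∧dz)/∂x - ∂(coeff of dx∧dz)/∂y + ∂(coeff of dx∧dy)/∂z
  = ∂/∂x (-x - 3*y) - ∂/∂y (-5*x + 2*y + 3*z) + ∂/∂z (-6*x + 3*z).
Each of these terms simplifies to sums of mixed partials that cancel in pairs. The result is 0 (by equality of mixed partials for smooth functions — Schwarz / Clairaut).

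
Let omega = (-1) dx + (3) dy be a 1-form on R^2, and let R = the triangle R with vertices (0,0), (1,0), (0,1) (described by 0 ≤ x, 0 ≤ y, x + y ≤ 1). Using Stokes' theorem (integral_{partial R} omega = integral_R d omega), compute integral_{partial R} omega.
integral_(partial R) omega = 0

Stokes: integral_partial_R omega = integral_R d omega with d omega = (∂Q/∂x - ∂P/∂y) dx ∧ dy.
  ∂Q/∂x = 0
  ∂P/∂y = 0
  integrand = ∂Q/∂x - ∂P/∂y = 0.
Integrating over R: integral_0^1 integral_0^{1-x} (0) dy dx = 0.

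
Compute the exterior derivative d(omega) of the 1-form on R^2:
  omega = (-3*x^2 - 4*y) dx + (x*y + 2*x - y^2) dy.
d(omega) = (y + 6) dx ∧ dy

For a 1-form omega = sum_i f_i dx_i, the exterior derivative is
  d(omega) = sum_{i < j} (∂f_j/∂x_i - ∂f_i/∂x_j) dx_i ∧ dx_j.
  coefficient of dx ∧ dy: ∂f_2/∂x - ∂f_1/∂y = ∂(x*y + 2*x - y^2)/∂x - ∂(-3*x^2 - 4*y)/∂y = y + 6
Assembling: d(omega) = (y + 6) dx ∧ dy.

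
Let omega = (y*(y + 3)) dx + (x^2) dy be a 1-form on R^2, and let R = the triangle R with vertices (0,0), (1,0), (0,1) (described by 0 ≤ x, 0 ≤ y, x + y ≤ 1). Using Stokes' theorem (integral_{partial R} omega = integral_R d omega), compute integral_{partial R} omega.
integral_(partial R) omega = -3/2

Stokes: integral_partial_R omega = integral_R d omega with d omega = (∂Q/∂x - ∂P/∂y) dx ∧ dy.
  ∂Q/∂x = 2*x
  ∂P/∂y = 2*y + 3
  integrand = ∂Q/∂x - ∂P/∂y = 2*x - 2*y - 3.
Integrating over R: integral_0^1 integral_0^{1-x} (2*x - 2*y - 3) dy dx = -3/2.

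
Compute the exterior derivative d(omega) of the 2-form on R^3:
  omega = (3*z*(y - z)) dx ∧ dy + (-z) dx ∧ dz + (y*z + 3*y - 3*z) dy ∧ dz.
d(omega) = (3*y - 6*z) dx ∧ dy ∧ dz

For a 2-form omega = sum_{i<j} g_{ij} dx_i ∧ dx_j, the exterior derivative is
  d(omega) = sum_{i<j} d(g_{ij}) ∧ dx_i ∧ dx_j = sum_{i<j, k} (∂g_{ij}/∂x_k) dx_k ∧ dx_i ∧ dx_j.
Expand each term, using dx_k ∧ dx_i ∧ dx_j = sgn(permutation) dx_{(a)} ∧ dx_{(b)} ∧ dx_{(c)} with (a < b < c) sorted:
  d(3*z*(y - z)) includes (∂/∂z)(3*z*(y - z)) dz = (3*y - 6*z) dz, which multiplied by dx ∧ dy gives (3*y - 6*z) dx ∧ dy ∧ dz
Collecting like 3-forms: d(omega) = (3*y - 6*z) dx ∧ dy ∧ dz.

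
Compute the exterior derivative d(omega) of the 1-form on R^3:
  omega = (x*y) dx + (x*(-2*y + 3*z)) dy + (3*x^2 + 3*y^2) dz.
d(omega) = (-x - 2*y + 3*z) dx ∧ dy + (6*x) dx ∧ dz + (-3*x + 6*y) dy ∧ dz

For a 1-form omega = sum_i f_i dx_i, the exterior derivative is
  d(omega) = sum_{i < j} (∂f_j/∂x_i - ∂f_i/∂x_j) dx_i ∧ dx_j.
  coefficient of dx ∧ dy: ∂f_2/∂x - ∂f_1/∂y = ∂(x*(-2*y + 3*z))/∂x - ∂(x*y)/∂y = -x - 2*y + 3*z
  coefficient of dx ∧ dz: ∂f_3/∂x - ∂f_1/∂z = ∂(3*x^2 + 3*y^2)/∂x - ∂(x*y)/∂z = 6*x
  coefficient of dy ∧ dz: ∂f_3/∂y - ∂f_2/∂z = ∂(3*x^2 + 3*y^2)/∂y - ∂(x*(-2*y + 3*z))/∂z = -3*x + 6*y
Assembling: d(omega) = (-x - 2*y + 3*z) dx ∧ dy + (6*x) dx ∧ dz + (-3*x + 6*y) dy ∧ dz.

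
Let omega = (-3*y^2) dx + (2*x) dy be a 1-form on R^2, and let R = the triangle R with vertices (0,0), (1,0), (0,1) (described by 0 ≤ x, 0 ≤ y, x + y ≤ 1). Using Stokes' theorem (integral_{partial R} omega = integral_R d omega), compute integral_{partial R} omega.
integral_(partial R) omega = 2

Stokes: integral_partial_R omega = integral_R d omega with d omega = (∂Q/∂x - ∂P/∂y) dx ∧ dy.
  ∂Q/∂x = 2
  ∂P/∂y = -6*y
  integrand = ∂Q/∂x - ∂P/∂y = 6*y + 2.
Integrating over R: integral_0^1 integral_0^{1-x} (6*y + 2) dy dx = 2.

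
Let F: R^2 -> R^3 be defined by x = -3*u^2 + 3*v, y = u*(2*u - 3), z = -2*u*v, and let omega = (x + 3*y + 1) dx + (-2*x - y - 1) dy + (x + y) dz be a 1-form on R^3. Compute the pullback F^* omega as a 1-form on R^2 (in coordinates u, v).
F^* omega = (-2*u^3 + 2*u^2*v + 54*u^2 - 36*u*v - 19*u - 6*v^2 + 18*v + 3) du + (2*u^3 + 15*u^2 - 6*u*v - 27*u + 9*v + 3) dv

Using F^*(f dg) = (f ∘ F) d(g ∘ F), substitute each coordinate x_i by F_i(u, v) in f_i, and replace dx_i by d F_i = (∂F_i/∂u) du + (∂F_i/∂v) dv.
  For the x component: f_1(F) = 3*u^2 - 9*u + 3*v + 1; d F_1 = (-6*u) du + (3) dv
  For the y component: f_2(F) = 4*u^2 + 3*u - 6*v - 1; d F_2 = (4*u - 3) du + (0) dv
  For the z component: f_3(F) = -u^2 - 3*u + 3*v; d F_3 = (-2*v) du + (-2*u) dv
Combining and collecting du, dv coefficients:
  coeff of du: -2*u^3 + 2*u^2*v + 54*u^2 - 36*u*v - 19*u - 6*v^2 + 18*v + 3
  coeff of dv: 2*u^3 + 15*u^2 - 6*u*v - 27*u + 9*v + 3
F^* omega = (-2*u^3 + 2*u^2*v + 54*u^2 - 36*u*v - 19*u - 6*v^2 + 18*v + 3) du + (2*u^3 + 15*u^2 - 6*u*v - 27*u + 9*v + 3) dv.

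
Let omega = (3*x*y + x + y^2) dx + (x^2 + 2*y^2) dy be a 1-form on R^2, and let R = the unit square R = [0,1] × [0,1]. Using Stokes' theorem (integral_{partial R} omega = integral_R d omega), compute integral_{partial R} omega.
integral_(partial R) omega = -3/2

Stokes: integral_partial_R omega = integral_R d omega with d omega = (∂Q/∂x - ∂P/∂y) dx ∧ dy.
  ∂Q/∂x = 2*x
  ∂P/∂y = 3*x + 2*y
  integrand = ∂Q/∂x - ∂P/∂y = -x - 2*y.
Integrating over R: integral_0^1 integral_0^1 (-x - 2*y) dx dy = -3/2.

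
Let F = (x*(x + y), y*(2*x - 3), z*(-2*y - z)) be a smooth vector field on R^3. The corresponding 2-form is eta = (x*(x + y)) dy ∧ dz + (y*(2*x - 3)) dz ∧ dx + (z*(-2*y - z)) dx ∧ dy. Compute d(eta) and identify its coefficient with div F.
d(eta) = (4*x - y - 2*z - 3) dx ∧ dy ∧ dz; div F = 4*x - y - 2*z - 3

For a 2-form in R^3 of the form above, applying d gives a 3-form with coefficient ∂P/∂x + ∂Q/∂y + ∂R/∂z:
  ∂P/∂x = 2*x + y
  ∂Q/∂y = 2*x - 3
  ∂R/∂z = -2*y - 2*z
Sum = 4*x - y - 2*z - 3, which is exactly div F.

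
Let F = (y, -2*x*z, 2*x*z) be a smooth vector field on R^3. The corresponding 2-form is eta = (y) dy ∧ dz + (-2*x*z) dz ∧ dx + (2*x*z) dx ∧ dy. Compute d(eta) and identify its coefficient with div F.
d(eta) = (2*x) dx ∧ dy ∧ dz; div F = 2*x

For a 2-form in R^3 of the form above, applying d gives a 3-form with coefficient ∂P/∂x + ∂Q/∂y + ∂R/∂z:
  ∂P/∂x = 0
  ∂Q/∂y = 0
  ∂R/∂z = 2*x
Sum = 2*x, which is exactly div F.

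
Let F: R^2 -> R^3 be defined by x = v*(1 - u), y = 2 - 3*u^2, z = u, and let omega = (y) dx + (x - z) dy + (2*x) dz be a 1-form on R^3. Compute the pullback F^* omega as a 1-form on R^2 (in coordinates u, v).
F^* omega = (u*(9*u*v + 6*u - 8*v)) du + (3*u^3 - 3*u^2 - 2*u + 2) dv

Using F^*(f dg) = (f ∘ F) d(g ∘ F), substitute each coordinate x_i by F_i(u, v) in f_i, and replace dx_i by d F_i = (∂F_i/∂u) du + (∂F_i/∂v) dv.
  For the x component: f_1(F) = 2 - 3*u^2; d F_1 = (-v) du + (1 - u) dv
  For the y component: f_2(F) = -u*v - u + v; d F_2 = (-6*u) du + (0) dv
  For the z component: f_3(F) = 2*v*(1 - u); d F_3 = (1) du + (0) dv
Combining and collecting du, dv coefficients:
  coeff of du: u*(9*u*v + 6*u - 8*v)
  coeff of dv: 3*u^3 - 3*u^2 - 2*u + 2
F^* omega = (u*(9*u*v + 6*u - 8*v)) du + (3*u^3 - 3*u^2 - 2*u + 2) dv.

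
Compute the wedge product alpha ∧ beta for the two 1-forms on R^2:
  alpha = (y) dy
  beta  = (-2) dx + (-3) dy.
alpha ∧ beta = (2*y) dx ∧ dy

Distribute the wedge, using dx_i ∧ dx_j = -dx_j ∧ dx_i and dx_i ∧ dx_i = 0. For each pair (i, j) with i < j, the coefficient of dx_i ∧ dx_j in alpha ∧ beta is (alpha_i * beta_j - alpha_j * beta_i). Collecting: alpha ∧ beta = (2*y) dx ∧ dy.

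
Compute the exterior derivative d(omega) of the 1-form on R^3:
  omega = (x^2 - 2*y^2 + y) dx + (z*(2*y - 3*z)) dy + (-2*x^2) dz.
d(omega) = (4*y - 1) dx ∧ dy + (-4*x) dx ∧ dz + (-2*y + 6*z) dy ∧ dz

For a 1-form omega = sum_i f_i dx_i, the exterior derivative is
  d(omega) = sum_{i < j} (∂f_j/∂x_i - ∂f_i/∂x_j) dx_i ∧ dx_j.
  coefficient of dx ∧ dy: ∂f_2/∂x - ∂f_1/∂y = ∂(z*(2*y - 3*z))/∂x - ∂(x^2 - 2*y^2 + y)/∂y = 4*y - 1
  coefficient of dx ∧ dz: ∂f_3/∂x - ∂f_1/∂z = ∂(-2*x^2)/∂x - ∂(x^2 - 2*y^2 + y)/∂z = -4*x
  coefficient of dy ∧ dz: ∂f_3/∂y - ∂f_2/∂z = ∂(-2*x^2)/∂y - ∂(z*(2*y - 3*z))/∂z = -2*y + 6*z
Assembling: d(omega) = (4*y - 1) dx ∧ dy + (-4*x) dx ∧ dz + (-2*y + 6*z) dy ∧ dz.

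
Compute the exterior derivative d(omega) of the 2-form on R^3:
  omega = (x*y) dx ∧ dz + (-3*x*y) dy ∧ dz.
d(omega) = (-x - 3*y) dx ∧ dy ∧ dz

For a 2-form omega = sum_{i<j} g_{ij} dx_i ∧ dx_j, the exterior derivative is
  d(omega) = sum_{i<j} d(g_{ij}) ∧ dx_i ∧ dx_j = sum_{i<j, k} (∂g_{ij}/∂x_k) dx_k ∧ dx_i ∧ dx_j.
Expand each term, using dx_k ∧ dx_i ∧ dx_j = sgn(permutation) dx_{(a)} ∧ dx_{(b)} ∧ dx_{(c)} with (a < b < c) sorted:
  d(x*y) includes (∂/∂y)(x*y) dy = (x) dy, which multiplied by dx ∧ dz gives (-x) dx ∧ dy ∧ dz
  d(-3*x*y) includes (∂/∂x)(-3*x*y) dx = (-3*y) dx, which multiplied by dy ∧ dz gives (-3*y) dx ∧ dy ∧ dz
Collecting like 3-forms: d(omega) = (-x - 3*y) dx ∧ dy ∧ dz.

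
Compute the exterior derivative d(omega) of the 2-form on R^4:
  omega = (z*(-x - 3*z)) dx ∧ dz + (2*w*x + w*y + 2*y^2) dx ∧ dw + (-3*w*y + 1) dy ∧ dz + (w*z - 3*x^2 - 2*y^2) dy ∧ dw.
d(omega) = (-w - 6*x - 4*y) dx ∧ dy ∧ dw + (-w - 3*y) dy ∧ dz ∧ dw

For a 2-form omega = sum_{i<j} g_{ij} dx_i ∧ dx_j, the exterior derivative is
  d(omega) = sum_{i<j} d(g_{ij}) ∧ dx_i ∧ dx_j = sum_{i<j, k} (∂g_{ij}/∂x_k) dx_k ∧ dx_i ∧ dx_j.
Expand each term, using dx_k ∧ dx_i ∧ dx_j = sgn(permutation) dx_{(a)} ∧ dx_{(b)} ∧ dx_{(c)} with (a < b < c) sorted:
  d(2*w*x + w*y + 2*y^2) includes (∂/∂y)(2*w*x + w*y + 2*y^2) dy = (w + 4*y) dy, which multiplied by dx ∧ dw gives (-w - 4*y) dx ∧ dy ∧ dw
  d(-3*w*y + 1) includes (∂/∂w)(-3*w*y + 1) dw = (-3*y) dw, which multiplied by dy ∧ dz gives (-3*y) dy ∧ dz ∧ dw
  d(w*z - 3*x^2 - 2*y^2) includes (∂/∂x)(w*z - 3*x^2 - 2*y^2) dx = (-6*x) dx, which multiplied by dy ∧ dw gives (-6*x) dx ∧ dy ∧ dw
  d(w*z - 3*x^2 - 2*y^2) includes (∂/∂z)(w*z - 3*x^2 - 2*y^2) dz = (w) dz, which multiplied by dy ∧ dw gives (-w) dy ∧ dz ∧ dw
Collecting like 3-forms: d(omega) = (-w - 6*x - 4*y) dx ∧ dy ∧ dw + (-w - 3*y) dy ∧ dz ∧ dw.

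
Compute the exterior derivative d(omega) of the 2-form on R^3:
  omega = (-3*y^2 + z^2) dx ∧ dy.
d(omega) = (2*z) dx ∧ dy ∧ dz

For a 2-form omega = sum_{i<j} g_{ij} dx_i ∧ dx_j, the exterior derivative is
  d(omega) = sum_{i<j} d(g_{ij}) ∧ dx_i ∧ dx_j = sum_{i<j, k} (∂g_{ij}/∂x_k) dx_k ∧ dx_i ∧ dx_j.
Expand each term, using dx_k ∧ dx_i ∧ dx_j = sgn(permutation) dx_{(a)} ∧ dx_{(b)} ∧ dx_{(c)} with (a < b < c) sorted:
  d(-3*y^2 + z^2) includes (∂/∂z)(-3*y^2 + z^2) dz = (2*z) dz, which multiplied by dx ∧ dy gives (2*z) dx ∧ dy ∧ dz
Collecting like 3-forms: d(omega) = (2*z) dx ∧ dy ∧ dz.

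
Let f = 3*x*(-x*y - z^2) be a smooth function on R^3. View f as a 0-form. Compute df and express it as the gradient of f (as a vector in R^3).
df = (-6*x*y - 3*z^2) dx + (-3*x^2) dy + (-6*x*z) dz; grad f = (-6*x*y - 3*z^2, -3*x^2, -6*x*z)

For a 0-form f, d f = (∂f/∂x) dx + (∂f/∂y) dy + (∂f/∂z) dz. The components of the vector representation are exactly the entries of grad f in Cartesian coordinates:
  ∂f/∂x = -6*x*y - 3*z^2
  ∂f/∂y = -3*x^2
  ∂f/∂z = -6*x*z.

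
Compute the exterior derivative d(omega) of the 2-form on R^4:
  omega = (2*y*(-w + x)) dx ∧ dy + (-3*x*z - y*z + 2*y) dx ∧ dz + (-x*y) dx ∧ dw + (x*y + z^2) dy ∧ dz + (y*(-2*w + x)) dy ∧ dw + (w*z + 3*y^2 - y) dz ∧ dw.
d(omega) = (x - y) dx ∧ dy ∧ dw + (y + z - 2) dx ∧ dy ∧ dz + (6*y - 1) dy ∧ dz ∧ dw

For a 2-form omega = sum_{i<j} g_{ij} dx_i ∧ dx_j, the exterior derivative is
  d(omega) = sum_{i<j} d(g_{ij}) ∧ dx_i ∧ dx_j = sum_{i<j, k} (∂g_{ij}/∂x_k) dx_k ∧ dx_i ∧ dx_j.
Expand each term, using dx_k ∧ dx_i ∧ dx_j = sgn(permutation) dx_{(a)} ∧ dx_{(b)} ∧ dx_{(c)} with (a < b < c) sorted:
  d(2*y*(-w + x)) includes (∂/∂w)(2*y*(-w + x)) dw = (-2*y) dw, which multiplied by dx ∧ dy gives (-2*y) dx ∧ dy ∧ dw
  d(-3*x*z - y*z + 2*y) includes (∂/∂y)(-3*x*z - y*z + 2*y) dy = (2 - z) dy, which multiplied by dx ∧ dz gives (z - 2) dx ∧ dy ∧ dz
  d(-x*y) includes (∂/∂y)(-x*y) dy = (-x) dy, which multiplied by dx ∧ dw gives (x) dx ∧ dy ∧ dw
  d(x*y + z^2) includes (∂/∂x)(x*y + z^2) dx = (y) dx, which multiplied by dy ∧ dz gives (y) dx ∧ dy ∧ dz
  d(y*(-2*w + x)) includes (∂/∂x)(y*(-2*w + x)) dx = (y) dx, which multiplied by dy ∧ dw gives (y) dx ∧ dy ∧ dw
  d(w*z + 3*y^2 - y) includes (∂/∂y)(w*z + 3*y^2 - y) dy = (6*y - 1) dy, which multiplied by dz ∧ dw gives (6*y - 1) dy ∧ dz ∧ dw
Collecting like 3-forms: d(omega) = (x - y) dx ∧ dy ∧ dw + (y + z - 2) dx ∧ dy ∧ dz + (6*y - 1) dy ∧ dz ∧ dw.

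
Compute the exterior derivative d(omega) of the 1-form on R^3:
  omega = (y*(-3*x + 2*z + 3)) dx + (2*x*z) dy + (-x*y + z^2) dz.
d(omega) = (3*x - 3) dx ∧ dy + (-3*y) dx ∧ dz + (-3*x) dy ∧ dz

For a 1-form omega = sum_i f_i dx_i, the exterior derivative is
  d(omega) = sum_{i < j} (∂f_j/∂x_i - ∂f_i/∂x_j) dx_i ∧ dx_j.
  coefficient of dx ∧ dy: ∂f_2/∂x - ∂f_1/∂y = ∂(2*x*z)/∂x - ∂(y*(-3*x + 2*z + 3))/∂y = 3*x - 3
  coefficient of dx ∧ dz: ∂f_3/∂x - ∂f_1/∂z = ∂(-x*y + z^2)/∂x - ∂(y*(-3*x + 2*z + 3))/∂z = -3*y
  coefficient of dy ∧ dz: ∂f_3/∂y - ∂f_2/∂z = ∂(-x*y + z^2)/∂y - ∂(2*x*z)/∂z = -3*x
Assembling: d(omega) = (3*x - 3) dx ∧ dy + (-3*y) dx ∧ dz + (-3*x) dy ∧ dz.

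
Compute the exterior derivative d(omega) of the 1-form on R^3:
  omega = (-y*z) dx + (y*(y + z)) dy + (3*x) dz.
d(omega) = (z) dx ∧ dy + (y + 3) dx ∧ dz + (-y) dy ∧ dz

For a 1-form omega = sum_i f_i dx_i, the exterior derivative is
  d(omega) = sum_{i < j} (∂f_j/∂x_i - ∂f_i/∂x_j) dx_i ∧ dx_j.
  coefficient of dx ∧ dy: ∂f_2/∂x - ∂f_1/∂y = ∂(y*(y + z))/∂x - ∂(-y*z)/∂y = z
  coefficient of dx ∧ dz: ∂f_3/∂x - ∂f_1/∂z = ∂(3*x)/∂x - ∂(-y*z)/∂z = y + 3
  coefficient of dy ∧ dz: ∂f_3/∂y - ∂f_2/∂z = ∂(3*x)/∂y - ∂(y*(y + z))/∂z = -y
Assembling: d(omega) = (z) dx ∧ dy + (y + 3) dx ∧ dz + (-y) dy ∧ dz.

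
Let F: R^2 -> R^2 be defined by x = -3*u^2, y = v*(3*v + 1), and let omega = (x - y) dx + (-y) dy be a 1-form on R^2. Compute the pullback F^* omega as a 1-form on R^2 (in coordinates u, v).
F^* omega = (6*u*(3*u^2 + 3*v^2 + v)) du + (v*(-18*v^2 - 9*v - 1)) dv

Using F^*(f dg) = (f ∘ F) d(g ∘ F), substitute each coordinate x_i by F_i(u, v) in f_i, and replace dx_i by d F_i = (∂F_i/∂u) du + (∂F_i/∂v) dv.
  For the x component: f_1(F) = -3*u^2 - 3*v^2 - v; d F_1 = (-6*u) du + (0) dv
  For the y component: f_2(F) = v*(-3*v - 1); d F_2 = (0) du + (6*v + 1) dv
Combining and collecting du, dv coefficients:
  coeff of du: 6*u*(3*u^2 + 3*v^2 + v)
  coeff of dv: v*(-18*v^2 - 9*v - 1)
F^* omega = (6*u*(3*u^2 + 3*v^2 + v)) du + (v*(-18*v^2 - 9*v - 1)) dv.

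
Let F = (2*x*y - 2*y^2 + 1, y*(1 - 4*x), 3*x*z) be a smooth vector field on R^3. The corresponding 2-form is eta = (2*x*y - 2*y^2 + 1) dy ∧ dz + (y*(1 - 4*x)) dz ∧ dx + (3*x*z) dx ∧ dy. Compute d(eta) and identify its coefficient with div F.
d(eta) = (-x + 2*y + 1) dx ∧ dy ∧ dz; div F = -x + 2*y + 1

For a 2-form in R^3 of the form above, applying d gives a 3-form with coefficient ∂P/∂x + ∂Q/∂y + ∂R/∂z:
  ∂P/∂x = 2*y
  ∂Q/∂y = 1 - 4*x
  ∂R/∂z = 3*x
Sum = -x + 2*y + 1, which is exactly div F.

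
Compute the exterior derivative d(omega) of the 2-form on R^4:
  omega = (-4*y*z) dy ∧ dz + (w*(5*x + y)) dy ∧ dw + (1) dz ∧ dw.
d(omega) = (5*w) dx ∧ dy ∧ dw

For a 2-form omega = sum_{i<j} g_{ij} dx_i ∧ dx_j, the exterior derivative is
  d(omega) = sum_{i<j} d(g_{ij}) ∧ dx_i ∧ dx_j = sum_{i<j, k} (∂g_{ij}/∂x_k) dx_k ∧ dx_i ∧ dx_j.
Expand each term, using dx_k ∧ dx_i ∧ dx_j = sgn(permutation) dx_{(a)} ∧ dx_{(b)} ∧ dx_{(c)} with (a < b < c) sorted:
  d(w*(5*x + y)) includes (∂/∂x)(w*(5*x + y)) dx = (5*w) dx, which multiplied by dy ∧ dw gives (5*w) dx ∧ dy ∧ dw
Collecting like 3-forms: d(omega) = (5*w) dx ∧ dy ∧ dw.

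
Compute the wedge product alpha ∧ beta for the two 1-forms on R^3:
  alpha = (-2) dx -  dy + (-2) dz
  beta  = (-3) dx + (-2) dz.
alpha ∧ beta = (-2) dx ∧ dz + (-3) dx ∧ dy + (2) dy ∧ dz

Distribute the wedge, using dx_i ∧ dx_j = -dx_j ∧ dx_i and dx_i ∧ dx_i = 0. For each pair (i, j) with i < j, the coefficient of dx_i ∧ dx_j in alpha ∧ beta is (alpha_i * beta_j - alpha_j * beta_i). Collecting: alpha ∧ beta = (-2) dx ∧ dz + (-3) dx ∧ dy + (2) dy ∧ dz.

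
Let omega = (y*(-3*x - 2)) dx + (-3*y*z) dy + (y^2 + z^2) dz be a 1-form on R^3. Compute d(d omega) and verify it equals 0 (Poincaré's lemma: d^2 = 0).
d(d omega) = 0

Step 1: d omega = sum_{i<j} (∂f_j/∂x_i - ∂f_i/∂x_j) dx_i ∧ dx_j:
  coeff of dx ∧ dy: 3*x + 2
  coeff of dx ∧ dz: 0
  coeff of dy ∧ dz: 5*y
Step 2: Apply d again to each 2-form coefficient. The only possible 3-form in R^3 is dx ∧ dy ∧ dz, with coefficient
  ∂(coeff of dy∧dz)/∂x - ∂(coeff of dx∧dz)/∂y + ∂(coeff of dx∧dy)/∂z
  = ∂/∂x (5*y) - ∂/∂y (0) + ∂/∂z (3*x + 2).
Each of these terms simplifies to sums of mixed partials that cancel in pairs. The result is 0 (by equality of mixed partials for smooth functions — Schwarz / Clairaut).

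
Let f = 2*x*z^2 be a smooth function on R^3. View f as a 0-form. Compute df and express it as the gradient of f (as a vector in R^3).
df = (2*z^2) dx + (0) dy + (4*x*z) dz; grad f = (2*z^2, 0, 4*x*z)

For a 0-form f, d f = (∂f/∂x) dx + (∂f/∂y) dy + (∂f/∂z) dz. The components of the vector representation are exactly the entries of grad f in Cartesian coordinates:
  ∂f/∂x = 2*z^2
  ∂f/∂y = 0
  ∂f/∂z = 4*x*z.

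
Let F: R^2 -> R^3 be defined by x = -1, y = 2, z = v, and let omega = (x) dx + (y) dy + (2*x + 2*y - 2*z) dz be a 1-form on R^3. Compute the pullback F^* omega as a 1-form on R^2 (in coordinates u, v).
F^* omega = (2 - 2*v) dv

Using F^*(f dg) = (f ∘ F) d(g ∘ F), substitute each coordinate x_i by F_i(u, v) in f_i, and replace dx_i by d F_i = (∂F_i/∂u) du + (∂F_i/∂v) dv.
  For the x component: f_1(F) = -1; d F_1 = (0) du + (0) dv
  For the y component: f_2(F) = 2; d F_2 = (0) du + (0) dv
  For the z component: f_3(F) = 2 - 2*v; d F_3 = (0) du + (1) dv
Combining and collecting du, dv coefficients:
  coeff of du: 0
  coeff of dv: 2 - 2*v
F^* omega = (2 - 2*v) dv.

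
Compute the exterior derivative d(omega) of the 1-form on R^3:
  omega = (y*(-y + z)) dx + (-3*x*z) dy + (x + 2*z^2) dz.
d(omega) = (2*y - 4*z) dx ∧ dy + (1 - y) dx ∧ dz + (3*x) dy ∧ dz

For a 1-form omega = sum_i f_i dx_i, the exterior derivative is
  d(omega) = sum_{i < j} (∂f_j/∂x_i - ∂f_i/∂x_j) dx_i ∧ dx_j.
  coefficient of dx ∧ dy: ∂f_2/∂x - ∂f_1/∂y = ∂(-3*x*z)/∂x - ∂(y*(-y + z))/∂y = 2*y - 4*z
  coefficient of dx ∧ dz: ∂f_3/∂x - ∂f_1/∂z = ∂(x + 2*z^2)/∂x - ∂(y*(-y + z))/∂z = 1 - y
  coefficient of dy ∧ dz: ∂f_3/∂y - ∂f_2/∂z = ∂(x + 2*z^2)/∂y - ∂(-3*x*z)/∂z = 3*x
Assembling: d(omega) = (2*y - 4*z) dx ∧ dy + (1 - y) dx ∧ dz + (3*x) dy ∧ dz.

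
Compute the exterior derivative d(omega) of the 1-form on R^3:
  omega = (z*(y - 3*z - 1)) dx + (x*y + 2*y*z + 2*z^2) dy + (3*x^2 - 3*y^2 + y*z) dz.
d(omega) = (y - z) dx ∧ dy + (6*x - y + 6*z + 1) dx ∧ dz + (-8*y - 3*z) dy ∧ dz

For a 1-form omega = sum_i f_i dx_i, the exterior derivative is
  d(omega) = sum_{i < j} (∂f_j/∂x_i - ∂f_i/∂x_j) dx_i ∧ dx_j.
  coefficient of dx ∧ dy: ∂f_2/∂x - ∂f_1/∂y = ∂(x*y + 2*y*z + 2*z^2)/∂x - ∂(z*(y - 3*z - 1))/∂y = y - z
  coefficient of dx ∧ dz: ∂f_3/∂x - ∂f_1/∂z = ∂(3*x^2 - 3*y^2 + y*z)/∂x - ∂(z*(y - 3*z - 1))/∂z = 6*x - y + 6*z + 1
  coefficient of dy ∧ dz: ∂f_3/∂y - ∂f_2/∂z = ∂(3*x^2 - 3*y^2 + y*z)/∂y - ∂(x*y + 2*y*z + 2*z^2)/∂z = -8*y - 3*z
Assembling: d(omega) = (y - z) dx ∧ dy + (6*x - y + 6*z + 1) dx ∧ dz + (-8*y - 3*z) dy ∧ dz.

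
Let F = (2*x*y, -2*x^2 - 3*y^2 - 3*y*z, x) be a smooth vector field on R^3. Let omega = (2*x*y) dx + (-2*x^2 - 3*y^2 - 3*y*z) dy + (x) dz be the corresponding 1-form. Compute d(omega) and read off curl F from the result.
d(omega) = (3*y) dy ∧ dz + (-1) dz ∧ dx + (-6*x) dx ∧ dy; curl F = (3*y, -1, -6*x)

d omega = sum_{i<j} (∂f_j/∂x_i - ∂f_i/∂x_j) dx_i ∧ dx_j. Under the identification (dy ∧ dz, dz ∧ dx, dx ∧ dy) ↔ (e_x, e_y, e_z), the coefficients are exactly the components of curl F. Compute:
  ∂R/∂y - ∂Q/∂z = (0) - (-3*y) = 3*y
  ∂P/∂z - ∂R/∂x = (0) - (1) = -1
  ∂Q/∂x - ∂P/∂y = (-4*x) - (2*x) = -6*x.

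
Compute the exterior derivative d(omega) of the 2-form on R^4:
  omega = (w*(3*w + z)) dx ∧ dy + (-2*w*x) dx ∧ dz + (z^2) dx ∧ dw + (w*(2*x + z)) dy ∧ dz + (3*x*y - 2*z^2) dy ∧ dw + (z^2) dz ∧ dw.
d(omega) = (3*w) dx ∧ dy ∧ dz + (6*w + 3*y + z) dx ∧ dy ∧ dw + (-2*x - 2*z) dx ∧ dz ∧ dw + (2*x + 5*z) dy ∧ dz ∧ dw

For a 2-form omega = sum_{i<j} g_{ij} dx_i ∧ dx_j, the exterior derivative is
  d(omega) = sum_{i<j} d(g_{ij}) ∧ dx_i ∧ dx_j = sum_{i<j, k} (∂g_{ij}/∂x_k) dx_k ∧ dx_i ∧ dx_j.
Expand each term, using dx_k ∧ dx_i ∧ dx_j = sgn(permutation) dx_{(a)} ∧ dx_{(b)} ∧ dx_{(c)} with (a < b < c) sorted:
  d(w*(3*w + z)) includes (∂/∂z)(w*(3*w + z)) dz = (w) dz, which multiplied by dx ∧ dy gives (w) dx ∧ dy ∧ dz
  d(w*(3*w + z)) includes (∂/∂w)(w*(3*w + z)) dw = (6*w + z) dw, which multiplied by dx ∧ dy gives (6*w + z) dx ∧ dy ∧ dw
  d(-2*w*x) includes (∂/∂w)(-2*w*x) dw = (-2*x) dw, which multiplied by dx ∧ dz gives (-2*x) dx ∧ dz ∧ dw
  d(z^2) includes (∂/∂z)(z^2) dz = (2*z) dz, which multiplied by dx ∧ dw gives (-2*z) dx ∧ dz ∧ dw
  d(w*(2*x + z)) includes (∂/∂x)(w*(2*x + z)) dx = (2*w) dx, which multiplied by dy ∧ dz gives (2*w) dx ∧ dy ∧ dz
  d(w*(2*x + z)) includes (∂/∂w)(w*(2*x + z)) dw = (2*x + z) dw, which multiplied by dy ∧ dz gives (2*x + z) dy ∧ dz ∧ dw
  d(3*x*y - 2*z^2) includes (∂/∂x)(3*x*y - 2*z^2) dx = (3*y) dx, which multiplied by dy ∧ dw gives (3*y) dx ∧ dy ∧ dw
  d(3*x*y - 2*z^2) includes (∂/∂z)(3*x*y - 2*z^2) dz = (-4*z) dz, which multiplied by dy ∧ dw gives (4*z) dy ∧ dz ∧ dw
Collecting like 3-forms: d(omega) = (3*w) dx ∧ dy ∧ dz + (6*w + 3*y + z) dx ∧ dy ∧ dw + (-2*x - 2*z) dx ∧ dz ∧ dw + (2*x + 5*z) dy ∧ dz ∧ dw.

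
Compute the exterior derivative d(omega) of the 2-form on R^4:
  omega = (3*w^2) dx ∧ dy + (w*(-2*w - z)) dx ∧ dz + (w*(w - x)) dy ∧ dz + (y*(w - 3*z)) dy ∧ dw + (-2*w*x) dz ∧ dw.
d(omega) = (6*w) dx ∧ dy ∧ dw + (-6*w - z) dx ∧ dz ∧ dw + (-w) dx ∧ dy ∧ dz + (2*w - x + 3*y) dy ∧ dz ∧ dw

For a 2-form omega = sum_{i<j} g_{ij} dx_i ∧ dx_j, the exterior derivative is
  d(omega) = sum_{i<j} d(g_{ij}) ∧ dx_i ∧ dx_j = sum_{i<j, k} (∂g_{ij}/∂x_k) dx_k ∧ dx_i ∧ dx_j.
Expand each term, using dx_k ∧ dx_i ∧ dx_j = sgn(permutation) dx_{(a)} ∧ dx_{(b)} ∧ dx_{(c)} with (a < b < c) sorted:
  d(3*w^2) includes (∂/∂w)(3*w^2) dw = (6*w) dw, which multiplied by dx ∧ dy gives (6*w) dx ∧ dy ∧ dw
  d(w*(-2*w - z)) includes (∂/∂w)(w*(-2*w - z)) dw = (-4*w - z) dw, which multiplied by dx ∧ dz gives (-4*w - z) dx ∧ dz ∧ dw
  d(w*(w - x)) includes (∂/∂x)(w*(w - x)) dx = (-w) dx, which multiplied by dy ∧ dz gives (-w) dx ∧ dy ∧ dz
  d(w*(w - x)) includes (∂/∂w)(w*(w - x)) dw = (2*w - x) dw, which multiplied by dy ∧ dz gives (2*w - x) dy ∧ dz ∧ dw
  d(y*(w - 3*z)) includes (∂/∂z)(y*(w - 3*z)) dz = (-3*y) dz, which multiplied by dy ∧ dw gives (3*y) dy ∧ dz ∧ dw
  d(-2*w*x) includes (∂/∂x)(-2*w*x) dx = (-2*w) dx, which multiplied by dz ∧ dw gives (-2*w) dx ∧ dz ∧ dw
Collecting like 3-forms: d(omega) = (6*w) dx ∧ dy ∧ dw + (-6*w - z) dx ∧ dz ∧ dw + (-w) dx ∧ dy ∧ dz + (2*w - x + 3*y) dy ∧ dz ∧ dw.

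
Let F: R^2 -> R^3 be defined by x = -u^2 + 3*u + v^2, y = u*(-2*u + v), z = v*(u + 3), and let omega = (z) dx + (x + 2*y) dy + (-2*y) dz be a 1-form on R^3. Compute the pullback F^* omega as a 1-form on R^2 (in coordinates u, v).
F^* omega = (20*u^3 - 11*u^2*v - 12*u^2 - 4*u*v^2 + v^3 + 9*v) du + (-u^3 + 15*u^2 + 3*u*v^2 - 6*u*v + 6*v^2) dv

Using F^*(f dg) = (f ∘ F) d(g ∘ F), substitute each coordinate x_i by F_i(u, v) in f_i, and replace dx_i by d F_i = (∂F_i/∂u) du + (∂F_i/∂v) dv.
  For the x component: f_1(F) = v*(u + 3); d F_1 = (3 - 2*u) du + (2*v) dv
  For the y component: f_2(F) = -5*u^2 + 2*u*v + 3*u + v^2; d F_2 = (-4*u + v) du + (u) dv
  For the z component: f_3(F) = 2*u*(2*u - v); d F_3 = (v) du + (u + 3) dv
Combining and collecting du, dv coefficients:
  coeff of du: 20*u^3 - 11*u^2*v - 12*u^2 - 4*u*v^2 + v^3 + 9*v
  coeff of dv: -u^3 + 15*u^2 + 3*u*v^2 - 6*u*v + 6*v^2
F^* omega = (20*u^3 - 11*u^2*v - 12*u^2 - 4*u*v^2 + v^3 + 9*v) du + (-u^3 + 15*u^2 + 3*u*v^2 - 6*u*v + 6*v^2) dv.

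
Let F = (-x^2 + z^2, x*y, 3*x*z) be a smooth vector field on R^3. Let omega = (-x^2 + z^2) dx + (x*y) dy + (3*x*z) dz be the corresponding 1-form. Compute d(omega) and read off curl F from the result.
d(omega) = (0) dy ∧ dz + (-z) dz ∧ dx + (y) dx ∧ dy; curl F = (0, -z, y)

d omega = sum_{i<j} (∂f_j/∂x_i - ∂f_i/∂x_j) dx_i ∧ dx_j. Under the identification (dy ∧ dz, dz ∧ dx, dx ∧ dy) ↔ (e_x, e_y, e_z), the coefficients are exactly the components of curl F. Compute:
  ∂R/∂y - ∂Q/∂z = (0) - (0) = 0
  ∂P/∂z - ∂R/∂x = (2*z) - (3*z) = -z
  ∂Q/∂x - ∂P/∂y = (y) - (0) = y.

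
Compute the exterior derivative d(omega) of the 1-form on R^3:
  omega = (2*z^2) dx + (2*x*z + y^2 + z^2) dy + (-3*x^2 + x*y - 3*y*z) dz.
d(omega) = (2*z) dx ∧ dy + (-6*x + y - 4*z) dx ∧ dz + (-x - 5*z) dy ∧ dz

For a 1-form omega = sum_i f_i dx_i, the exterior derivative is
  d(omega) = sum_{i < j} (∂f_j/∂x_i - ∂f_i/∂x_j) dx_i ∧ dx_j.
  coefficient of dx ∧ dy: ∂f_2/∂x - ∂f_1/∂y = ∂(2*x*z + y^2 + z^2)/∂x - ∂(2*z^2)/∂y = 2*z
  coefficient of dx ∧ dz: ∂f_3/∂x - ∂f_1/∂z = ∂(-3*x^2 + x*y - 3*y*z)/∂x - ∂(2*z^2)/∂z = -6*x + y - 4*z
  coefficient of dy ∧ dz: ∂f_3/∂y - ∂f_2/∂z = ∂(-3*x^2 + x*y - 3*y*z)/∂y - ∂(2*x*z + y^2 + z^2)/∂z = -x - 5*z
Assembling: d(omega) = (2*z) dx ∧ dy + (-6*x + y - 4*z) dx ∧ dz + (-x - 5*z) dy ∧ dz.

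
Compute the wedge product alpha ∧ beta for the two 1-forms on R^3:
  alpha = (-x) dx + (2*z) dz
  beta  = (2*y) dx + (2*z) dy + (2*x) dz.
alpha ∧ beta = (-2*x*z) dx ∧ dy + (-2*x^2 - 4*y*z) dx ∧ dz + (-4*z^2) dy ∧ dz

Distribute the wedge, using dx_i ∧ dx_j = -dx_j ∧ dx_i and dx_i ∧ dx_i = 0. For each pair (i, j) with i < j, the coefficient of dx_i ∧ dx_j in alpha ∧ beta is (alpha_i * beta_j - alpha_j * beta_i). Collecting: alpha ∧ beta = (-2*x*z) dx ∧ dy + (-2*x^2 - 4*y*z) dx ∧ dz + (-4*z^2) dy ∧ dz.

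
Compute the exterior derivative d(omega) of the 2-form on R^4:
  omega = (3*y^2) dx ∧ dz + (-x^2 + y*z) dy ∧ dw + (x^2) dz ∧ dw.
d(omega) = (-6*y) dx ∧ dy ∧ dz + (-2*x) dx ∧ dy ∧ dw + (-y) dy ∧ dz ∧ dw + (2*x) dx ∧ dz ∧ dw

For a 2-form omega = sum_{i<j} g_{ij} dx_i ∧ dx_j, the exterior derivative is
  d(omega) = sum_{i<j} d(g_{ij}) ∧ dx_i ∧ dx_j = sum_{i<j, k} (∂g_{ij}/∂x_k) dx_k ∧ dx_i ∧ dx_j.
Expand each term, using dx_k ∧ dx_i ∧ dx_j = sgn(permutation) dx_{(a)} ∧ dx_{(b)} ∧ dx_{(c)} with (a < b < c) sorted:
  d(3*y^2) includes (∂/∂y)(3*y^2) dy = (6*y) dy, which multiplied by dx ∧ dz gives (-6*y) dx ∧ dy ∧ dz
  d(-x^2 + y*z) includes (∂/∂x)(-x^2 + y*z) dx = (-2*x) dx, which multiplied by dy ∧ dw gives (-2*x) dx ∧ dy ∧ dw
  d(-x^2 + y*z) includes (∂/∂z)(-x^2 + y*z) dz = (y) dz, which multiplied by dy ∧ dw gives (-y) dy ∧ dz ∧ dw
  d(x^2) includes (∂/∂x)(x^2) dx = (2*x) dx, which multiplied by dz ∧ dw gives (2*x) dx ∧ dz ∧ dw
Collecting like 3-forms: d(omega) = (-6*y) dx ∧ dy ∧ dz + (-2*x) dx ∧ dy ∧ dw + (-y) dy ∧ dz ∧ dw + (2*x) dx ∧ dz ∧ dw.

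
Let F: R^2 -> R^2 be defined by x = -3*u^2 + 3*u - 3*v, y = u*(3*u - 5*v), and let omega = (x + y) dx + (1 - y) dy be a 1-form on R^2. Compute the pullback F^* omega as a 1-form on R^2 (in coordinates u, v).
F^* omega = (-18*u^3 + 75*u^2*v - 18*u^2 - 25*u*v^2 + 3*u*v + 15*u - 14*v) du + (15*u^3 - 25*u^2*v + 15*u*v - 14*u + 9*v) dv

Using F^*(f dg) = (f ∘ F) d(g ∘ F), substitute each coordinate x_i by F_i(u, v) in f_i, and replace dx_i by d F_i = (∂F_i/∂u) du + (∂F_i/∂v) dv.
  For the x component: f_1(F) = -5*u*v + 3*u - 3*v; d F_1 = (3 - 6*u) du + (-3) dv
  For the y component: f_2(F) = -3*u^2 + 5*u*v + 1; d F_2 = (6*u - 5*v) du + (-5*u) dv
Combining and collecting du, dv coefficients:
  coeff of du: -18*u^3 + 75*u^2*v - 18*u^2 - 25*u*v^2 + 3*u*v + 15*u - 14*v
  coeff of dv: 15*u^3 - 25*u^2*v + 15*u*v - 14*u + 9*v
F^* omega = (-18*u^3 + 75*u^2*v - 18*u^2 - 25*u*v^2 + 3*u*v + 15*u - 14*v) du + (15*u^3 - 25*u^2*v + 15*u*v - 14*u + 9*v) dv.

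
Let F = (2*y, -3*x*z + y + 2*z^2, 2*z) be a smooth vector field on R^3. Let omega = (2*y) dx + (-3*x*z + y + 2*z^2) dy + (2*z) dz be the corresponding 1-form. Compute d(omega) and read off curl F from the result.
d(omega) = (3*x - 4*z) dy ∧ dz + (0) dz ∧ dx + (-3*z - 2) dx ∧ dy; curl F = (3*x - 4*z, 0, -3*z - 2)

d omega = sum_{i<j} (∂f_j/∂x_i - ∂f_i/∂x_j) dx_i ∧ dx_j. Under the identification (dy ∧ dz, dz ∧ dx, dx ∧ dy) ↔ (e_x, e_y, e_z), the coefficients are exactly the components of curl F. Compute:
  ∂R/∂y - ∂Q/∂z = (0) - (-3*x + 4*z) = 3*x - 4*z
  ∂P/∂z - ∂R/∂x = (0) - (0) = 0
  ∂Q/∂x - ∂P/∂y = (-3*z) - (2) = -3*z - 2.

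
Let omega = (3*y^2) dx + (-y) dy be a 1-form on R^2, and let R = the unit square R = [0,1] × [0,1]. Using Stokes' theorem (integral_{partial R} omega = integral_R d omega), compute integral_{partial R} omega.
integral_(partial R) omega = -3

Stokes: integral_partial_R omega = integral_R d omega with d omega = (∂Q/∂x - ∂P/∂y) dx ∧ dy.
  ∂Q/∂x = 0
  ∂P/∂y = 6*y
  integrand = ∂Q/∂x - ∂P/∂y = -6*y.
Integrating over R: integral_0^1 integral_0^1 (-6*y) dx dy = -3.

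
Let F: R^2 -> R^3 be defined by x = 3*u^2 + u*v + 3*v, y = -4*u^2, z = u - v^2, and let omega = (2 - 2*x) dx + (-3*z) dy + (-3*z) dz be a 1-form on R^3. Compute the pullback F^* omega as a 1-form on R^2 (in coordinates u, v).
F^* omega = (-36*u^3 - 18*u^2*v + 24*u^2 - 26*u*v^2 - 36*u*v + 9*u - 3*v^2 + 2*v) du + (-6*u^3 - 2*u^2*v - 18*u^2 - 6*u*v + 2*u - 6*v^3 - 18*v + 6) dv

Using F^*(f dg) = (f ∘ F) d(g ∘ F), substitute each coordinate x_i by F_i(u, v) in f_i, and replace dx_i by d F_i = (∂F_i/∂u) du + (∂F_i/∂v) dv.
  For the x component: f_1(F) = -6*u^2 - 2*u*v - 6*v + 2; d F_1 = (6*u + v) du + (u + 3) dv
  For the y component: f_2(F) = -3*u + 3*v^2; d F_2 = (-8*u) du + (0) dv
  For the z component: f_3(F) = -3*u + 3*v^2; d F_3 = (1) du + (-2*v) dv
Combining and collecting du, dv coefficients:
  coeff of du: -36*u^3 - 18*u^2*v + 24*u^2 - 26*u*v^2 - 36*u*v + 9*u - 3*v^2 + 2*v
  coeff of dv: -6*u^3 - 2*u^2*v - 18*u^2 - 6*u*v + 2*u - 6*v^3 - 18*v + 6
F^* omega = (-36*u^3 - 18*u^2*v + 24*u^2 - 26*u*v^2 - 36*u*v + 9*u - 3*v^2 + 2*v) du + (-6*u^3 - 2*u^2*v - 18*u^2 - 6*u*v + 2*u - 6*v^3 - 18*v + 6) dv.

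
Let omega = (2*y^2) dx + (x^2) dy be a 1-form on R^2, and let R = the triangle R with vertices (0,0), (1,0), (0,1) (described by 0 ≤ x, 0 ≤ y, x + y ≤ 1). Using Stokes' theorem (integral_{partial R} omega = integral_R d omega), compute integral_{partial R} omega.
integral_(partial R) omega = -1/3

Stokes: integral_partial_R omega = integral_R d omega with d omega = (∂Q/∂x - ∂P/∂y) dx ∧ dy.
  ∂Q/∂x = 2*x
  ∂P/∂y = 4*y
  integrand = ∂Q/∂x - ∂P/∂y = 2*x - 4*y.
Integrating over R: integral_0^1 integral_0^{1-x} (2*x - 4*y) dy dx = -1/3.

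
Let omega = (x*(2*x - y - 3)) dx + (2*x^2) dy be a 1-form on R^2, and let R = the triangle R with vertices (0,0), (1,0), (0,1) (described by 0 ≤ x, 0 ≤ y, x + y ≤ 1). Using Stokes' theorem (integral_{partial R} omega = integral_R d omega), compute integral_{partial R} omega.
integral_(partial R) omega = 5/6

Stokes: integral_partial_R omega = integral_R d omega with d omega = (∂Q/∂x - ∂P/∂y) dx ∧ dy.
  ∂Q/∂x = 4*x
  ∂P/∂y = -x
  integrand = ∂Q/∂x - ∂P/∂y = 5*x.
Integrating over R: integral_0^1 integral_0^{1-x} (5*x) dy dx = 5/6.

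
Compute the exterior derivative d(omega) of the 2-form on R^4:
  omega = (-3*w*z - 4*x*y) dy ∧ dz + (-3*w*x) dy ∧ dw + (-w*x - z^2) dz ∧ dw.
d(omega) = (-4*y) dx ∧ dy ∧ dz + (-3*z) dy ∧ dz ∧ dw + (-3*w) dx ∧ dy ∧ dw + (-w) dx ∧ dz ∧ dw

For a 2-form omega = sum_{i<j} g_{ij} dx_i ∧ dx_j, the exterior derivative is
  d(omega) = sum_{i<j} d(g_{ij}) ∧ dx_i ∧ dx_j = sum_{i<j, k} (∂g_{ij}/∂x_k) dx_k ∧ dx_i ∧ dx_j.
Expand each term, using dx_k ∧ dx_i ∧ dx_j = sgn(permutation) dx_{(a)} ∧ dx_{(b)} ∧ dx_{(c)} with (a < b < c) sorted:
  d(-3*w*z - 4*x*y) includes (∂/∂x)(-3*w*z - 4*x*y) dx = (-4*y) dx, which multiplied by dy ∧ dz gives (-4*y) dx ∧ dy ∧ dz
  d(-3*w*z - 4*x*y) includes (∂/∂w)(-3*w*z - 4*x*y) dw = (-3*z) dw, which multiplied by dy ∧ dz gives (-3*z) dy ∧ dz ∧ dw
  d(-3*w*x) includes (∂/∂x)(-3*w*x) dx = (-3*w) dx, which multiplied by dy ∧ dw gives (-3*w) dx ∧ dy ∧ dw
  d(-w*x - z^2) includes (∂/∂x)(-w*x - z^2) dx = (-w) dx, which multiplied by dz ∧ dw gives (-w) dx ∧ dz ∧ dw
Collecting like 3-forms: d(omega) = (-4*y) dx ∧ dy ∧ dz + (-3*z) dy ∧ dz ∧ dw + (-3*w) dx ∧ dy ∧ dw + (-w) dx ∧ dz ∧ dw.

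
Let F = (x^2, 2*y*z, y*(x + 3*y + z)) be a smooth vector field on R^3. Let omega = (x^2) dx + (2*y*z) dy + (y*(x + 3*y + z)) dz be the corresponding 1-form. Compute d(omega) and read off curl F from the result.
d(omega) = (x + 4*y + z) dy ∧ dz + (-y) dz ∧ dx + (0) dx ∧ dy; curl F = (x + 4*y + z, -y, 0)

d omega = sum_{i<j} (∂f_j/∂x_i - ∂f_i/∂x_j) dx_i ∧ dx_j. Under the identification (dy ∧ dz, dz ∧ dx, dx ∧ dy) ↔ (e_x, e_y, e_z), the coefficients are exactly the components of curl F. Compute:
  ∂R/∂y - ∂Q/∂z = (x + 6*y + z) - (2*y) = x + 4*y + z
  ∂P/∂z - ∂R/∂x = (0) - (y) = -y
  ∂Q/∂x - ∂P/∂y = (0) - (0) = 0.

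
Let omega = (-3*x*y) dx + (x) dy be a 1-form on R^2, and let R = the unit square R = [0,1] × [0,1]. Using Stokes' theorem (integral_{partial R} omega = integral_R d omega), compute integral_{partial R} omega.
integral_(partial R) omega = 5/2

Stokes: integral_partial_R omega = integral_R d omega with d omega = (∂Q/∂x - ∂P/∂y) dx ∧ dy.
  ∂Q/∂x = 1
  ∂P/∂y = -3*x
  integrand = ∂Q/∂x - ∂P/∂y = 3*x + 1.
Integrating over R: integral_0^1 integral_0^1 (3*x + 1) dx dy = 5/2.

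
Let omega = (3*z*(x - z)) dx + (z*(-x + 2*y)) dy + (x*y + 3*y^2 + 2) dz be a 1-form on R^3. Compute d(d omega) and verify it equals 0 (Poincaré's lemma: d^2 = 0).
d(d omega) = 0

Step 1: d omega = sum_{i<j} (∂f_j/∂x_i - ∂f_i/∂x_j) dx_i ∧ dx_j:
  coeff of dx ∧ dy: -z
  coeff of dx ∧ dz: -3*x + y + 6*z
  coeff of dy ∧ dz: 2*x + 4*y
Step 2: Apply d again to each 2-form coefficient. The only possible 3-form in R^3 is dx ∧ dy ∧ dz, with coefficient
  ∂(coeff of dy∧dz)/∂x - ∂(coeff of dx∧dz)/∂y + ∂(coeff of dx∧dy)/∂z
  = ∂/∂x (2*x + 4*y) - ∂/∂y (-3*x + y + 6*z) + ∂/∂z (-z).
Each of these terms simplifies to sums of mixed partials that cancel in pairs. The result is 0 (by equality of mixed partials for smooth functions — Schwarz / Clairaut).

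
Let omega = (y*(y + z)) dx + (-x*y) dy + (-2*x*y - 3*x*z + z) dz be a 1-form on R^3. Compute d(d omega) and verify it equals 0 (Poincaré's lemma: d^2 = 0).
d(d omega) = 0

Step 1: d omega = sum_{i<j} (∂f_j/∂x_i - ∂f_i/∂x_j) dx_i ∧ dx_j:
  coeff of dx ∧ dy: -3*y - z
  coeff of dx ∧ dz: -3*y - 3*z
  coeff of dy ∧ dz: -2*x
Step 2: Apply d again to each 2-form coefficient. The only possible 3-form in R^3 is dx ∧ dy ∧ dz, with coefficient
  ∂(coeff of dy∧dz)/∂x - ∂(coeff of dx∧dz)/∂y + ∂(coeff of dx∧dy)/∂z
  = ∂/∂x (-2*x) - ∂/∂y (-3*y - 3*z) + ∂/∂z (-3*y - z).
Each of these terms simplifies to sums of mixed partials that cancel in pairs. The result is 0 (by equality of mixed partials for smooth functions — Schwarz / Clairaut).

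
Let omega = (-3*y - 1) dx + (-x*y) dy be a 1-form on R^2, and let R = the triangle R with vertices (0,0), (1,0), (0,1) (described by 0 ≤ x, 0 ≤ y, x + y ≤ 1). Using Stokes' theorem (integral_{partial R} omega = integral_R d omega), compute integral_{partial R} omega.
integral_(partial R) omega = 4/3

Stokes: integral_partial_R omega = integral_R d omega with d omega = (∂Q/∂x - ∂P/∂y) dx ∧ dy.
  ∂Q/∂x = -y
  ∂P/∂y = -3
  integrand = ∂Q/∂x - ∂P/∂y = 3 - y.
Integrating over R: integral_0^1 integral_0^{1-x} (3 - y) dy dx = 4/3.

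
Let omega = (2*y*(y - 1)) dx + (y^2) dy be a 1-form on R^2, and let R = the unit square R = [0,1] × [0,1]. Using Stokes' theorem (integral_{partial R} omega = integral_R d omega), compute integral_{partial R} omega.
integral_(partial R) omega = 0

Stokes: integral_partial_R omega = integral_R d omega with d omega = (∂Q/∂x - ∂P/∂y) dx ∧ dy.
  ∂Q/∂x = 0
  ∂P/∂y = 4*y - 2
  integrand = ∂Q/∂x - ∂P/∂y = 2 - 4*y.
Integrating over R: integral_0^1 integral_0^1 (2 - 4*y) dx dy = 0.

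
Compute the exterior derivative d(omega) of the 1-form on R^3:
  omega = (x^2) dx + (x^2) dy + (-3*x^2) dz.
d(omega) = (2*x) dx ∧ dy + (-6*x) dx ∧ dz

For a 1-form omega = sum_i f_i dx_i, the exterior derivative is
  d(omega) = sum_{i < j} (∂f_j/∂x_i - ∂f_i/∂x_j) dx_i ∧ dx_j.
  coefficient of dx ∧ dy: ∂f_2/∂x - ∂f_1/∂y = ∂(x^2)/∂x - ∂(x^2)/∂y = 2*x
  coefficient of dx ∧ dz: ∂f_3/∂x - ∂f_1/∂z = ∂(-3*x^2)/∂x - ∂(x^2)/∂z = -6*x
Assembling: d(omega) = (2*x) dx ∧ dy + (-6*x) dx ∧ dz.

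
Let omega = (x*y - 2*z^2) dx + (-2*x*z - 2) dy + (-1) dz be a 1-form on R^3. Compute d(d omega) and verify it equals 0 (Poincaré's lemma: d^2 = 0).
d(d omega) = 0

Step 1: d omega = sum_{i<j} (∂f_j/∂x_i - ∂f_i/∂x_j) dx_i ∧ dx_j:
  coeff of dx ∧ dy: -x - 2*z
  coeff of dx ∧ dz: 4*z
  coeff of dy ∧ dz: 2*x
Step 2: Apply d again to each 2-form coefficient. The only possible 3-form in R^3 is dx ∧ dy ∧ dz, with coefficient
  ∂(coeff of dy∧dz)/∂x - ∂(coeff of dx∧dz)/∂y + ∂(coeff of dx∧dy)/∂z
  = ∂/∂x (2*x) - ∂/∂y (4*z) + ∂/∂z (-x - 2*z).
Each of these terms simplifies to sums of mixed partials that cancel in pairs. The result is 0 (by equality of mixed partials for smooth functions — Schwarz / Clairaut).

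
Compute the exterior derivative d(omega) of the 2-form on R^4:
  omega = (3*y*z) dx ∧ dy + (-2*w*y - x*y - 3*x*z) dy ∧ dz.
d(omega) = (2*y - 3*z) dx ∧ dy ∧ dz + (-2*y) dy ∧ dz ∧ dw

For a 2-form omega = sum_{i<j} g_{ij} dx_i ∧ dx_j, the exterior derivative is
  d(omega) = sum_{i<j} d(g_{ij}) ∧ dx_i ∧ dx_j = sum_{i<j, k} (∂g_{ij}/∂x_k) dx_k ∧ dx_i ∧ dx_j.
Expand each term, using dx_k ∧ dx_i ∧ dx_j = sgn(permutation) dx_{(a)} ∧ dx_{(b)} ∧ dx_{(c)} with (a < b < c) sorted:
  d(3*y*z) includes (∂/∂z)(3*y*z) dz = (3*y) dz, which multiplied by dx ∧ dy gives (3*y) dx ∧ dy ∧ dz
  d(-2*w*y - x*y - 3*x*z) includes (∂/∂x)(-2*w*y - x*y - 3*x*z) dx = (-y - 3*z) dx, which multiplied by dy ∧ dz gives (-y - 3*z) dx ∧ dy ∧ dz
  d(-2*w*y - x*y - 3*x*z) includes (∂/∂w)(-2*w*y - x*y - 3*x*z) dw = (-2*y) dw, which multiplied by dy ∧ dz gives (-2*y) dy ∧ dz ∧ dw
Collecting like 3-forms: d(omega) = (2*y - 3*z) dx ∧ dy ∧ dz + (-2*y) dy ∧ dz ∧ dw.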